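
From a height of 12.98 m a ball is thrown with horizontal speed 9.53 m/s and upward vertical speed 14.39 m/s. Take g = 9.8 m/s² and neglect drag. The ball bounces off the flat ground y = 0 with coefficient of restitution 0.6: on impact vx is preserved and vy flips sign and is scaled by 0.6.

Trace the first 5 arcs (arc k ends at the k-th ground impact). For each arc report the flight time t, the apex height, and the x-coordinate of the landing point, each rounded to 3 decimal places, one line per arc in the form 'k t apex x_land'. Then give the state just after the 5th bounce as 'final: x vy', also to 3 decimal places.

Arc 1: start y=12.980, vy=14.390 → t=3.660, apex=23.545, x_land=34.884, impact vy=-21.482
  bounce: vy ← 0.6·21.482 = 12.889
Arc 2: start y=0.000, vy=12.889 → t=2.630, apex=8.476, x_land=59.952, impact vy=-12.889
  bounce: vy ← 0.6·12.889 = 7.734
Arc 3: start y=0.000, vy=7.734 → t=1.578, apex=3.051, x_land=74.993, impact vy=-7.734
  bounce: vy ← 0.6·7.734 = 4.640
Arc 4: start y=0.000, vy=4.640 → t=0.947, apex=1.099, x_land=84.018, impact vy=-4.640
  bounce: vy ← 0.6·4.640 = 2.784
Arc 5: start y=0.000, vy=2.784 → t=0.568, apex=0.395, x_land=89.432, impact vy=-2.784
  bounce: vy ← 0.6·2.784 = 1.670

1 3.660 23.545 34.884
2 2.630 8.476 59.952
3 1.578 3.051 74.993
4 0.947 1.099 84.018
5 0.568 0.395 89.432
final: 89.432 1.670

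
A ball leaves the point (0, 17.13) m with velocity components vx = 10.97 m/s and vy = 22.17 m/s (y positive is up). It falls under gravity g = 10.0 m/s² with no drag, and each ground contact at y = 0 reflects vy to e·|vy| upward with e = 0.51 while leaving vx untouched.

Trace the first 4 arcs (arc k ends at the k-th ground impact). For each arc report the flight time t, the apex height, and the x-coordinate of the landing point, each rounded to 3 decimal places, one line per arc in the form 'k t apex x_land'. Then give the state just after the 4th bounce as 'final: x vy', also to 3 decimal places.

Arc 1: start y=17.130, vy=22.170 → t=5.105, apex=41.705, x_land=56.003, impact vy=-28.881
  bounce: vy ← 0.51·28.881 = 14.729
Arc 2: start y=0.000, vy=14.729 → t=2.946, apex=10.848, x_land=88.319, impact vy=-14.729
  bounce: vy ← 0.51·14.729 = 7.512
Arc 3: start y=0.000, vy=7.512 → t=1.502, apex=2.821, x_land=104.800, impact vy=-7.512
  bounce: vy ← 0.51·7.512 = 3.831
Arc 4: start y=0.000, vy=3.831 → t=0.766, apex=0.734, x_land=113.206, impact vy=-3.831
  bounce: vy ← 0.51·3.831 = 1.954

1 5.105 41.705 56.003
2 2.946 10.848 88.319
3 1.502 2.821 104.800
4 0.766 0.734 113.206
final: 113.206 1.954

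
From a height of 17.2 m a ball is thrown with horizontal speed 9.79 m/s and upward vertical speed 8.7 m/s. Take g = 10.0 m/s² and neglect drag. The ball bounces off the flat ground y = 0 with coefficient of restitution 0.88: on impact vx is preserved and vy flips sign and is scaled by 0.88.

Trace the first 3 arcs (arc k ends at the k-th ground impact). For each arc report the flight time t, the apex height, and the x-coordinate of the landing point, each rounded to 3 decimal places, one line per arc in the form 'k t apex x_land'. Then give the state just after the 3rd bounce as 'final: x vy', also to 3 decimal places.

Arc 1: start y=17.200, vy=8.700 → t=2.919, apex=20.984, x_land=28.573, impact vy=-20.486
  bounce: vy ← 0.88·20.486 = 18.028
Arc 2: start y=0.000, vy=18.028 → t=3.606, apex=16.250, x_land=63.872, impact vy=-18.028
  bounce: vy ← 0.88·18.028 = 15.865
Arc 3: start y=0.000, vy=15.865 → t=3.173, apex=12.584, x_land=94.935, impact vy=-15.865
  bounce: vy ← 0.88·15.865 = 13.961

1 2.919 20.984 28.573
2 3.606 16.250 63.872
3 3.173 12.584 94.935
final: 94.935 13.961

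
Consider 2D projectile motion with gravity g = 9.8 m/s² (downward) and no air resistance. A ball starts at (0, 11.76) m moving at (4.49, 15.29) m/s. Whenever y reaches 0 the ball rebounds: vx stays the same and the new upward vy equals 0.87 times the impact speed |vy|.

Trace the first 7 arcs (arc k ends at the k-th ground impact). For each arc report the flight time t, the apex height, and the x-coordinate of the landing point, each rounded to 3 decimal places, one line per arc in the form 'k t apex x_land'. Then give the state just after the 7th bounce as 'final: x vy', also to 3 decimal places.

Arc 1: start y=11.760, vy=15.290 → t=3.759, apex=23.688, x_land=16.877, impact vy=-21.547
  bounce: vy ← 0.87·21.547 = 18.746
Arc 2: start y=0.000, vy=18.746 → t=3.826, apex=17.929, x_land=34.055, impact vy=-18.746
  bounce: vy ← 0.87·18.746 = 16.309
Arc 3: start y=0.000, vy=16.309 → t=3.328, apex=13.571, x_land=48.999, impact vy=-16.309
  bounce: vy ← 0.87·16.309 = 14.189
Arc 4: start y=0.000, vy=14.189 → t=2.896, apex=10.272, x_land=62.001, impact vy=-14.189
  bounce: vy ← 0.87·14.189 = 12.344
Arc 5: start y=0.000, vy=12.344 → t=2.519, apex=7.775, x_land=73.312, impact vy=-12.344
  bounce: vy ← 0.87·12.344 = 10.740
Arc 6: start y=0.000, vy=10.740 → t=2.192, apex=5.885, x_land=83.153, impact vy=-10.740
  bounce: vy ← 0.87·10.740 = 9.343
Arc 7: start y=0.000, vy=9.343 → t=1.907, apex=4.454, x_land=91.715, impact vy=-9.343
  bounce: vy ← 0.87·9.343 = 8.129

1 3.759 23.688 16.877
2 3.826 17.929 34.055
3 3.328 13.571 48.999
4 2.896 10.272 62.001
5 2.519 7.775 73.312
6 2.192 5.885 83.153
7 1.907 4.454 91.715
final: 91.715 8.129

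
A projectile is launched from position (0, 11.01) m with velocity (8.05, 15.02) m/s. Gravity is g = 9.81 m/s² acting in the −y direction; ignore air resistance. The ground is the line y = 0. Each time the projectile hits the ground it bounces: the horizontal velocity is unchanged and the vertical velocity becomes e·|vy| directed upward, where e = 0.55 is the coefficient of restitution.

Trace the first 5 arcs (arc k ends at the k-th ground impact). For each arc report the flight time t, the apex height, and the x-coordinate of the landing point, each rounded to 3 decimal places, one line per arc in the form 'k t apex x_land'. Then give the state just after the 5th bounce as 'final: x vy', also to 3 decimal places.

Arc 1: start y=11.010, vy=15.020 → t=3.673, apex=22.508, x_land=29.570, impact vy=-21.015
  bounce: vy ← 0.55·21.015 = 11.558
Arc 2: start y=0.000, vy=11.558 → t=2.356, apex=6.809, x_land=48.539, impact vy=-11.558
  bounce: vy ← 0.55·11.558 = 6.357
Arc 3: start y=0.000, vy=6.357 → t=1.296, apex=2.060, x_land=58.972, impact vy=-6.357
  bounce: vy ← 0.55·6.357 = 3.496
Arc 4: start y=0.000, vy=3.496 → t=0.713, apex=0.623, x_land=64.710, impact vy=-3.496
  bounce: vy ← 0.55·3.496 = 1.923
Arc 5: start y=0.000, vy=1.923 → t=0.392, apex=0.188, x_land=67.866, impact vy=-1.923
  bounce: vy ← 0.55·1.923 = 1.058

1 3.673 22.508 29.570
2 2.356 6.809 48.539
3 1.296 2.060 58.972
4 0.713 0.623 64.710
5 0.392 0.188 67.866
final: 67.866 1.058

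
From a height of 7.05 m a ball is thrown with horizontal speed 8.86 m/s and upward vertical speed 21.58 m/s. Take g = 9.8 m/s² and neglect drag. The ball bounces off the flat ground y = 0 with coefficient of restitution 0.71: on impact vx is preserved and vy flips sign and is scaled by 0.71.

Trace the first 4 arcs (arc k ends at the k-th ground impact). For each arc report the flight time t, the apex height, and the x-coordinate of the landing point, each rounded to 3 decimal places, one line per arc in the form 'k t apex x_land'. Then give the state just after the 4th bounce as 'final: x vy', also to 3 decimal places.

1 4.710 30.810 41.727
2 3.561 15.531 73.275
3 2.528 7.829 95.674
4 1.795 3.947 111.577
final: 111.577 6.245

Arc 1: start y=7.050, vy=21.580 → t=4.710, apex=30.810, x_land=41.727, impact vy=-24.574
  bounce: vy ← 0.71·24.574 = 17.447
Arc 2: start y=0.000, vy=17.447 → t=3.561, apex=15.531, x_land=73.275, impact vy=-17.447
  bounce: vy ← 0.71·17.447 = 12.388
Arc 3: start y=0.000, vy=12.388 → t=2.528, apex=7.829, x_land=95.674, impact vy=-12.388
  bounce: vy ← 0.71·12.388 = 8.795
Arc 4: start y=0.000, vy=8.795 → t=1.795, apex=3.947, x_land=111.577, impact vy=-8.795
  bounce: vy ← 0.71·8.795 = 6.245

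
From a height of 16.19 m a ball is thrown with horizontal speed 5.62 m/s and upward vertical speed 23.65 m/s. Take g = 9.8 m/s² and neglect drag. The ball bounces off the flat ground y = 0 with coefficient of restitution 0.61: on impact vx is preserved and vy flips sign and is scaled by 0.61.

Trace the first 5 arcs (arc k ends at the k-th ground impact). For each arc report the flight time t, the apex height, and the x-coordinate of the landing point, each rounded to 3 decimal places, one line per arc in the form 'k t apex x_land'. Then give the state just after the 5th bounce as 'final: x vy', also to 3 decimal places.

1 5.435 44.727 30.542
2 3.686 16.643 51.257
3 2.248 6.193 63.893
4 1.372 2.304 71.601
5 0.837 0.857 76.303
final: 76.303 2.501

Arc 1: start y=16.190, vy=23.650 → t=5.435, apex=44.727, x_land=30.542, impact vy=-29.608
  bounce: vy ← 0.61·29.608 = 18.061
Arc 2: start y=0.000, vy=18.061 → t=3.686, apex=16.643, x_land=51.257, impact vy=-18.061
  bounce: vy ← 0.61·18.061 = 11.017
Arc 3: start y=0.000, vy=11.017 → t=2.248, apex=6.193, x_land=63.893, impact vy=-11.017
  bounce: vy ← 0.61·11.017 = 6.721
Arc 4: start y=0.000, vy=6.721 → t=1.372, apex=2.304, x_land=71.601, impact vy=-6.721
  bounce: vy ← 0.61·6.721 = 4.100
Arc 5: start y=0.000, vy=4.100 → t=0.837, apex=0.857, x_land=76.303, impact vy=-4.100
  bounce: vy ← 0.61·4.100 = 2.501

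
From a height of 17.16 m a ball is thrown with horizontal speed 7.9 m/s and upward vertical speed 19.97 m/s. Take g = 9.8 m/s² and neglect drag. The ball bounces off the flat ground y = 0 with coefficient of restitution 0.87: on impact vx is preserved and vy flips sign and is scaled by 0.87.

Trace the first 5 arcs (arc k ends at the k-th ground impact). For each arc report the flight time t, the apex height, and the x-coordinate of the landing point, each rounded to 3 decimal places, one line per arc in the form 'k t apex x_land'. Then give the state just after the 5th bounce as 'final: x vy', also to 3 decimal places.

1 4.804 37.507 37.955
2 4.814 28.389 75.986
3 4.188 21.488 109.072
4 3.644 16.264 137.858
5 3.170 12.310 162.901
final: 162.901 13.514

Arc 1: start y=17.160, vy=19.970 → t=4.804, apex=37.507, x_land=37.955, impact vy=-27.113
  bounce: vy ← 0.87·27.113 = 23.589
Arc 2: start y=0.000, vy=23.589 → t=4.814, apex=28.389, x_land=75.986, impact vy=-23.589
  bounce: vy ← 0.87·23.589 = 20.522
Arc 3: start y=0.000, vy=20.522 → t=4.188, apex=21.488, x_land=109.072, impact vy=-20.522
  bounce: vy ← 0.87·20.522 = 17.854
Arc 4: start y=0.000, vy=17.854 → t=3.644, apex=16.264, x_land=137.858, impact vy=-17.854
  bounce: vy ← 0.87·17.854 = 15.533
Arc 5: start y=0.000, vy=15.533 → t=3.170, apex=12.310, x_land=162.901, impact vy=-15.533
  bounce: vy ← 0.87·15.533 = 13.514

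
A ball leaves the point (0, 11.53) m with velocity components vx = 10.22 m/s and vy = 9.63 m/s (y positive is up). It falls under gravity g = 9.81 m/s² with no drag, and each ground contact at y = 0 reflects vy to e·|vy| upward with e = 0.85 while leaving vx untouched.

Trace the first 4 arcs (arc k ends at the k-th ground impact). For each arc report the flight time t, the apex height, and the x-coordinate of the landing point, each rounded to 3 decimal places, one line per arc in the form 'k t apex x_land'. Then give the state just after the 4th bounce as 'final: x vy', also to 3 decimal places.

1 2.802 16.257 28.638
2 3.095 11.745 60.268
3 2.631 8.486 87.153
4 2.236 6.131 110.006
final: 110.006 9.323

Arc 1: start y=11.530, vy=9.630 → t=2.802, apex=16.257, x_land=28.638, impact vy=-17.859
  bounce: vy ← 0.85·17.859 = 15.180
Arc 2: start y=0.000, vy=15.180 → t=3.095, apex=11.745, x_land=60.268, impact vy=-15.180
  bounce: vy ← 0.85·15.180 = 12.903
Arc 3: start y=0.000, vy=12.903 → t=2.631, apex=8.486, x_land=87.153, impact vy=-12.903
  bounce: vy ← 0.85·12.903 = 10.968
Arc 4: start y=0.000, vy=10.968 → t=2.236, apex=6.131, x_land=110.006, impact vy=-10.968
  bounce: vy ← 0.85·10.968 = 9.323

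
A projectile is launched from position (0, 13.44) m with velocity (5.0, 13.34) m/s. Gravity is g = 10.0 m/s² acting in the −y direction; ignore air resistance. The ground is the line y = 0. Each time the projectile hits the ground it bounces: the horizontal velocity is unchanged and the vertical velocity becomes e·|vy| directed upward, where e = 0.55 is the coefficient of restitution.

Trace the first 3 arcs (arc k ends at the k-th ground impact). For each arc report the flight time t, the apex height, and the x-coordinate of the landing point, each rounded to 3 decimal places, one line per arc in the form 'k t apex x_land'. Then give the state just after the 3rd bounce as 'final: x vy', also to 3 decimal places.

Arc 1: start y=13.440, vy=13.340 → t=3.448, apex=22.338, x_land=17.238, impact vy=-21.137
  bounce: vy ← 0.55·21.137 = 11.625
Arc 2: start y=0.000, vy=11.625 → t=2.325, apex=6.757, x_land=28.863, impact vy=-11.625
  bounce: vy ← 0.55·11.625 = 6.394
Arc 3: start y=0.000, vy=6.394 → t=1.279, apex=2.044, x_land=35.257, impact vy=-6.394
  bounce: vy ← 0.55·6.394 = 3.517

1 3.448 22.338 17.238
2 2.325 6.757 28.863
3 1.279 2.044 35.257
final: 35.257 3.517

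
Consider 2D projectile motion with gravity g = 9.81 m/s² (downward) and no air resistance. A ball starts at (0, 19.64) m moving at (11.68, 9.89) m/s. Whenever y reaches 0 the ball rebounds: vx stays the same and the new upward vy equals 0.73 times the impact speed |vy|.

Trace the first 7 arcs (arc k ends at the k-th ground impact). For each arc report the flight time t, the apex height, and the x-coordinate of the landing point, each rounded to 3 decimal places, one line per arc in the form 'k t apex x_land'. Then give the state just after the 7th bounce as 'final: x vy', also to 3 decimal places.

1 3.249 24.625 37.946
2 3.271 13.123 76.155
3 2.388 6.993 104.048
4 1.743 3.727 124.409
5 1.273 1.986 139.273
6 0.929 1.058 150.124
7 0.678 0.564 158.045
final: 158.045 2.428

Arc 1: start y=19.640, vy=9.890 → t=3.249, apex=24.625, x_land=37.946, impact vy=-21.981
  bounce: vy ← 0.73·21.981 = 16.046
Arc 2: start y=0.000, vy=16.046 → t=3.271, apex=13.123, x_land=76.155, impact vy=-16.046
  bounce: vy ← 0.73·16.046 = 11.713
Arc 3: start y=0.000, vy=11.713 → t=2.388, apex=6.993, x_land=104.048, impact vy=-11.713
  bounce: vy ← 0.73·11.713 = 8.551
Arc 4: start y=0.000, vy=8.551 → t=1.743, apex=3.727, x_land=124.409, impact vy=-8.551
  bounce: vy ← 0.73·8.551 = 6.242
Arc 5: start y=0.000, vy=6.242 → t=1.273, apex=1.986, x_land=139.273, impact vy=-6.242
  bounce: vy ← 0.73·6.242 = 4.557
Arc 6: start y=0.000, vy=4.557 → t=0.929, apex=1.058, x_land=150.124, impact vy=-4.557
  bounce: vy ← 0.73·4.557 = 3.326
Arc 7: start y=0.000, vy=3.326 → t=0.678, apex=0.564, x_land=158.045, impact vy=-3.326
  bounce: vy ← 0.73·3.326 = 2.428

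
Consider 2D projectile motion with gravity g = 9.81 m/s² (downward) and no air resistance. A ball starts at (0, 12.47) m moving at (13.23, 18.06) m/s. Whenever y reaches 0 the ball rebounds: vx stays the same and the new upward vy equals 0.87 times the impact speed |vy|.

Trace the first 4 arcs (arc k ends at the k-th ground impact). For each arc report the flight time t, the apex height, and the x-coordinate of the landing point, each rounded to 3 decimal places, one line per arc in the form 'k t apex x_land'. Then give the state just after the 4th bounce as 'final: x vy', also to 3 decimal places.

Arc 1: start y=12.470, vy=18.060 → t=4.276, apex=29.094, x_land=56.577, impact vy=-23.892
  bounce: vy ← 0.87·23.892 = 20.786
Arc 2: start y=0.000, vy=20.786 → t=4.238, apex=22.021, x_land=112.642, impact vy=-20.786
  bounce: vy ← 0.87·20.786 = 18.084
Arc 3: start y=0.000, vy=18.084 → t=3.687, apex=16.668, x_land=161.419, impact vy=-18.084
  bounce: vy ← 0.87·18.084 = 15.733
Arc 4: start y=0.000, vy=15.733 → t=3.208, apex=12.616, x_land=203.854, impact vy=-15.733
  bounce: vy ← 0.87·15.733 = 13.688

1 4.276 29.094 56.577
2 4.238 22.021 112.642
3 3.687 16.668 161.419
4 3.208 12.616 203.854
final: 203.854 13.688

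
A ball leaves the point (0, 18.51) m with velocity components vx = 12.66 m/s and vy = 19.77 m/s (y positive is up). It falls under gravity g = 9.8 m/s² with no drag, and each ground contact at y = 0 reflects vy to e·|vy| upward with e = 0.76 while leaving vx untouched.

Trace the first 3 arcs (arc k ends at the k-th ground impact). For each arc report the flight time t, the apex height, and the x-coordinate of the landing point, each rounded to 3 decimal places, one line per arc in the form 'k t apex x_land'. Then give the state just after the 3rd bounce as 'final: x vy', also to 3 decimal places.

Arc 1: start y=18.510, vy=19.770 → t=4.819, apex=38.451, x_land=61.004, impact vy=-27.453
  bounce: vy ← 0.76·27.453 = 20.864
Arc 2: start y=0.000, vy=20.864 → t=4.258, apex=22.210, x_land=114.910, impact vy=-20.864
  bounce: vy ← 0.76·20.864 = 15.857
Arc 3: start y=0.000, vy=15.857 → t=3.236, apex=12.828, x_land=155.878, impact vy=-15.857
  bounce: vy ← 0.76·15.857 = 12.051

1 4.819 38.451 61.004
2 4.258 22.210 114.910
3 3.236 12.828 155.878
final: 155.878 12.051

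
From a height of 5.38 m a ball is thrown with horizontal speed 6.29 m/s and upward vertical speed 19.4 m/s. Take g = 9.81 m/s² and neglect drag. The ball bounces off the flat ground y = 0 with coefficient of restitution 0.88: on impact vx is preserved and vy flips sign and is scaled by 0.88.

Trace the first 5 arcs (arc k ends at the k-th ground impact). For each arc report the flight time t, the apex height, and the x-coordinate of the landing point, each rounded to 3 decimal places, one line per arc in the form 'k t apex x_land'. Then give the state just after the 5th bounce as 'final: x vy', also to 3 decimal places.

1 4.215 24.562 26.515
2 3.938 19.021 51.288
3 3.466 14.730 73.088
4 3.050 11.407 92.272
5 2.684 8.834 109.154
final: 109.154 11.585

Arc 1: start y=5.380, vy=19.400 → t=4.215, apex=24.562, x_land=26.515, impact vy=-21.953
  bounce: vy ← 0.88·21.953 = 19.318
Arc 2: start y=0.000, vy=19.318 → t=3.938, apex=19.021, x_land=51.288, impact vy=-19.318
  bounce: vy ← 0.88·19.318 = 17.000
Arc 3: start y=0.000, vy=17.000 → t=3.466, apex=14.730, x_land=73.088, impact vy=-17.000
  bounce: vy ← 0.88·17.000 = 14.960
Arc 4: start y=0.000, vy=14.960 → t=3.050, apex=11.407, x_land=92.272, impact vy=-14.960
  bounce: vy ← 0.88·14.960 = 13.165
Arc 5: start y=0.000, vy=13.165 → t=2.684, apex=8.834, x_land=109.154, impact vy=-13.165
  bounce: vy ← 0.88·13.165 = 11.585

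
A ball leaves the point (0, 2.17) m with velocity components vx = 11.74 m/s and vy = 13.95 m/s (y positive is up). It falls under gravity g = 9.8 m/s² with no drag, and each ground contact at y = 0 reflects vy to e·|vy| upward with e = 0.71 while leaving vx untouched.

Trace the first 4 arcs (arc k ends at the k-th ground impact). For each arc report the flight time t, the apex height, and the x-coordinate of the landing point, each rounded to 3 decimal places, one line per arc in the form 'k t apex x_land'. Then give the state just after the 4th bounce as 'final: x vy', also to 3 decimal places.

1 2.995 12.099 35.159
2 2.231 6.099 61.355
3 1.584 3.074 79.954
4 1.125 1.550 93.159
final: 93.159 3.913

Arc 1: start y=2.170, vy=13.950 → t=2.995, apex=12.099, x_land=35.159, impact vy=-15.399
  bounce: vy ← 0.71·15.399 = 10.933
Arc 2: start y=0.000, vy=10.933 → t=2.231, apex=6.099, x_land=61.355, impact vy=-10.933
  bounce: vy ← 0.71·10.933 = 7.763
Arc 3: start y=0.000, vy=7.763 → t=1.584, apex=3.074, x_land=79.954, impact vy=-7.763
  bounce: vy ← 0.71·7.763 = 5.512
Arc 4: start y=0.000, vy=5.512 → t=1.125, apex=1.550, x_land=93.159, impact vy=-5.512
  bounce: vy ← 0.71·5.512 = 3.913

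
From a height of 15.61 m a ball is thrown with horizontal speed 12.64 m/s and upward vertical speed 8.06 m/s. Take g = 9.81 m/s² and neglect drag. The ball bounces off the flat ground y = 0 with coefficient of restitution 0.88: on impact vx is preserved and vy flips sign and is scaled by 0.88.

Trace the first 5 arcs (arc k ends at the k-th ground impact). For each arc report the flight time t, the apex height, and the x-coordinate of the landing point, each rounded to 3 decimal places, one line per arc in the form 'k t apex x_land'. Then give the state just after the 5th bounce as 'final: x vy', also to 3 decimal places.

Arc 1: start y=15.610, vy=8.060 → t=2.786, apex=18.921, x_land=35.211, impact vy=-19.267
  bounce: vy ← 0.88·19.267 = 16.955
Arc 2: start y=0.000, vy=16.955 → t=3.457, apex=14.652, x_land=78.904, impact vy=-16.955
  bounce: vy ← 0.88·16.955 = 14.921
Arc 3: start y=0.000, vy=14.921 → t=3.042, apex=11.347, x_land=117.354, impact vy=-14.921
  bounce: vy ← 0.88·14.921 = 13.130
Arc 4: start y=0.000, vy=13.130 → t=2.677, apex=8.787, x_land=151.190, impact vy=-13.130
  bounce: vy ← 0.88·13.130 = 11.555
Arc 5: start y=0.000, vy=11.555 → t=2.356, apex=6.805, x_land=180.966, impact vy=-11.555
  bounce: vy ← 0.88·11.555 = 10.168

1 2.786 18.921 35.211
2 3.457 14.652 78.904
3 3.042 11.347 117.354
4 2.677 8.787 151.190
5 2.356 6.805 180.966
final: 180.966 10.168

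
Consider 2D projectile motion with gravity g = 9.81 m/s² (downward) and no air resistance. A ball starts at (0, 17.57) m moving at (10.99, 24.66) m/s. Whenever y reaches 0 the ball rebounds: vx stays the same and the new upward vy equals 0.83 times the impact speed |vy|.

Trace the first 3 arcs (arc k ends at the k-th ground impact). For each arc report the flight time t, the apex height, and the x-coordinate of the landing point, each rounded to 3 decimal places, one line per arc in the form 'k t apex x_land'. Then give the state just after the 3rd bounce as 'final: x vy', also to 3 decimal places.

Arc 1: start y=17.570, vy=24.660 → t=5.660, apex=48.565, x_land=62.207, impact vy=-30.868
  bounce: vy ← 0.83·30.868 = 25.621
Arc 2: start y=0.000, vy=25.621 → t=5.223, apex=33.456, x_land=119.612, impact vy=-25.621
  bounce: vy ← 0.83·25.621 = 21.265
Arc 3: start y=0.000, vy=21.265 → t=4.335, apex=23.048, x_land=167.258, impact vy=-21.265
  bounce: vy ← 0.83·21.265 = 17.650

1 5.660 48.565 62.207
2 5.223 33.456 119.612
3 4.335 23.048 167.258
final: 167.258 17.650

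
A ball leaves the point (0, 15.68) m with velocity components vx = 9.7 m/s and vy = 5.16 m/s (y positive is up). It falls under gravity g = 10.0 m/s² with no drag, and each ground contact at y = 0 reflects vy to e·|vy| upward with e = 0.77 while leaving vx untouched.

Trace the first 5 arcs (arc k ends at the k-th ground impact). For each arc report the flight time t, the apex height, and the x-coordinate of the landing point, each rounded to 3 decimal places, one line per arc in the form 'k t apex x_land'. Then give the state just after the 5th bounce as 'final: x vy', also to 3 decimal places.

Arc 1: start y=15.680, vy=5.160 → t=2.361, apex=17.011, x_land=22.897, impact vy=-18.445
  bounce: vy ← 0.77·18.445 = 14.203
Arc 2: start y=0.000, vy=14.203 → t=2.841, apex=10.086, x_land=50.450, impact vy=-14.203
  bounce: vy ← 0.77·14.203 = 10.936
Arc 3: start y=0.000, vy=10.936 → t=2.187, apex=5.980, x_land=71.667, impact vy=-10.936
  bounce: vy ← 0.77·10.936 = 8.421
Arc 4: start y=0.000, vy=8.421 → t=1.684, apex=3.546, x_land=88.003, impact vy=-8.421
  bounce: vy ← 0.77·8.421 = 6.484
Arc 5: start y=0.000, vy=6.484 → t=1.297, apex=2.102, x_land=100.582, impact vy=-6.484
  bounce: vy ← 0.77·6.484 = 4.993

1 2.361 17.011 22.897
2 2.841 10.086 50.450
3 2.187 5.980 71.667
4 1.684 3.546 88.003
5 1.297 2.102 100.582
final: 100.582 4.993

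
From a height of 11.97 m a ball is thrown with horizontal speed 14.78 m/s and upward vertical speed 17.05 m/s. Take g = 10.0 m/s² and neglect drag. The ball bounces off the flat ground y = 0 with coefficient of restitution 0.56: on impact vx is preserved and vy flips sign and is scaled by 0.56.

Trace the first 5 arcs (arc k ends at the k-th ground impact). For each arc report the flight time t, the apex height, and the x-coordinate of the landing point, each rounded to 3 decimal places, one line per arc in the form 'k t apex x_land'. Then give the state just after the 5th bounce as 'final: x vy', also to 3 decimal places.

Arc 1: start y=11.970, vy=17.050 → t=4.007, apex=26.505, x_land=59.229, impact vy=-23.024
  bounce: vy ← 0.56·23.024 = 12.893
Arc 2: start y=0.000, vy=12.893 → t=2.579, apex=8.312, x_land=97.342, impact vy=-12.893
  bounce: vy ← 0.56·12.893 = 7.220
Arc 3: start y=0.000, vy=7.220 → t=1.444, apex=2.607, x_land=118.685, impact vy=-7.220
  bounce: vy ← 0.56·7.220 = 4.043
Arc 4: start y=0.000, vy=4.043 → t=0.809, apex=0.817, x_land=130.638, impact vy=-4.043
  bounce: vy ← 0.56·4.043 = 2.264
Arc 5: start y=0.000, vy=2.264 → t=0.453, apex=0.256, x_land=137.331, impact vy=-2.264
  bounce: vy ← 0.56·2.264 = 1.268

1 4.007 26.505 59.229
2 2.579 8.312 97.342
3 1.444 2.607 118.685
4 0.809 0.817 130.638
5 0.453 0.256 137.331
final: 137.331 1.268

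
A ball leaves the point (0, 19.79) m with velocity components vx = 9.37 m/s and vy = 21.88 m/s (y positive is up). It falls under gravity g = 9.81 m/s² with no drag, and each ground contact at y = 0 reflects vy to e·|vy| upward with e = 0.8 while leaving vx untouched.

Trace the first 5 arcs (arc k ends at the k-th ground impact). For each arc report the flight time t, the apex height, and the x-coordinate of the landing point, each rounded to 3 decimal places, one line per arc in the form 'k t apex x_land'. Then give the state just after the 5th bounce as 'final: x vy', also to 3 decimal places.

Arc 1: start y=19.790, vy=21.880 → t=5.232, apex=44.190, x_land=49.023, impact vy=-29.445
  bounce: vy ← 0.8·29.445 = 23.556
Arc 2: start y=0.000, vy=23.556 → t=4.802, apex=28.282, x_land=94.022, impact vy=-23.556
  bounce: vy ← 0.8·23.556 = 18.845
Arc 3: start y=0.000, vy=18.845 → t=3.842, apex=18.100, x_land=130.021, impact vy=-18.845
  bounce: vy ← 0.8·18.845 = 15.076
Arc 4: start y=0.000, vy=15.076 → t=3.074, apex=11.584, x_land=158.821, impact vy=-15.076
  bounce: vy ← 0.8·15.076 = 12.061
Arc 5: start y=0.000, vy=12.061 → t=2.459, apex=7.414, x_land=181.860, impact vy=-12.061
  bounce: vy ← 0.8·12.061 = 9.649

1 5.232 44.190 49.023
2 4.802 28.282 94.022
3 3.842 18.100 130.021
4 3.074 11.584 158.821
5 2.459 7.414 181.860
final: 181.860 9.649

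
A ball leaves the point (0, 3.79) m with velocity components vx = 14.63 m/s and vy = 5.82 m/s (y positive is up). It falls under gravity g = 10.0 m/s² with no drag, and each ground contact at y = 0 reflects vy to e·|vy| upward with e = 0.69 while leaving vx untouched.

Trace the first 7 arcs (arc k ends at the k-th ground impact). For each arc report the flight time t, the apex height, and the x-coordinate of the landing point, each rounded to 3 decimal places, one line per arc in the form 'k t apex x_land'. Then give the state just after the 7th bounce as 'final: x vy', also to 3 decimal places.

1 1.629 5.484 23.836
2 1.445 2.611 44.979
3 0.997 1.243 59.568
4 0.688 0.592 69.634
5 0.475 0.282 76.580
6 0.328 0.134 81.373
7 0.226 0.064 84.679
final: 84.679 0.780

Arc 1: start y=3.790, vy=5.820 → t=1.629, apex=5.484, x_land=23.836, impact vy=-10.472
  bounce: vy ← 0.69·10.472 = 7.226
Arc 2: start y=0.000, vy=7.226 → t=1.445, apex=2.611, x_land=44.979, impact vy=-7.226
  bounce: vy ← 0.69·7.226 = 4.986
Arc 3: start y=0.000, vy=4.986 → t=0.997, apex=1.243, x_land=59.568, impact vy=-4.986
  bounce: vy ← 0.69·4.986 = 3.440
Arc 4: start y=0.000, vy=3.440 → t=0.688, apex=0.592, x_land=69.634, impact vy=-3.440
  bounce: vy ← 0.69·3.440 = 2.374
Arc 5: start y=0.000, vy=2.374 → t=0.475, apex=0.282, x_land=76.580, impact vy=-2.374
  bounce: vy ← 0.69·2.374 = 1.638
Arc 6: start y=0.000, vy=1.638 → t=0.328, apex=0.134, x_land=81.373, impact vy=-1.638
  bounce: vy ← 0.69·1.638 = 1.130
Arc 7: start y=0.000, vy=1.130 → t=0.226, apex=0.064, x_land=84.679, impact vy=-1.130
  bounce: vy ← 0.69·1.130 = 0.780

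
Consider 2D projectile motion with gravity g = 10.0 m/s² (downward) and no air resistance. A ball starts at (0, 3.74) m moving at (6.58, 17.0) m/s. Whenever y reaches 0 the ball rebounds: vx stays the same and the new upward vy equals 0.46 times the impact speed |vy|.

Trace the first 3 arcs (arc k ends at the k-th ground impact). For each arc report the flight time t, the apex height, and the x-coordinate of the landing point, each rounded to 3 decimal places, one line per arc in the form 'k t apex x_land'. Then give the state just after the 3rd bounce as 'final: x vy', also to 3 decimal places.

Arc 1: start y=3.740, vy=17.000 → t=3.607, apex=18.190, x_land=23.736, impact vy=-19.074
  bounce: vy ← 0.46·19.074 = 8.774
Arc 2: start y=0.000, vy=8.774 → t=1.755, apex=3.849, x_land=35.283, impact vy=-8.774
  bounce: vy ← 0.46·8.774 = 4.036
Arc 3: start y=0.000, vy=4.036 → t=0.807, apex=0.814, x_land=40.594, impact vy=-4.036
  bounce: vy ← 0.46·4.036 = 1.857

1 3.607 18.190 23.736
2 1.755 3.849 35.283
3 0.807 0.814 40.594
final: 40.594 1.857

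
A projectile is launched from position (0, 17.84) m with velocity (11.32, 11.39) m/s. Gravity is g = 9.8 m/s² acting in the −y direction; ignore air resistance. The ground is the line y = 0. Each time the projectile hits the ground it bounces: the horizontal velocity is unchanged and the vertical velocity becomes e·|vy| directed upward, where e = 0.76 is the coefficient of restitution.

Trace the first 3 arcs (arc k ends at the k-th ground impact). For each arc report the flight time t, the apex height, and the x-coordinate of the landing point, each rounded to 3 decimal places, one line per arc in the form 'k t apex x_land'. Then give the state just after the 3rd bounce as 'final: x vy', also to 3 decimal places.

Arc 1: start y=17.840, vy=11.390 → t=3.396, apex=24.459, x_land=38.448, impact vy=-21.895
  bounce: vy ← 0.76·21.895 = 16.640
Arc 2: start y=0.000, vy=16.640 → t=3.396, apex=14.128, x_land=76.890, impact vy=-16.640
  bounce: vy ← 0.76·16.640 = 12.647
Arc 3: start y=0.000, vy=12.647 → t=2.581, apex=8.160, x_land=106.106, impact vy=-12.647
  bounce: vy ← 0.76·12.647 = 9.611

1 3.396 24.459 38.448
2 3.396 14.128 76.890
3 2.581 8.160 106.106
final: 106.106 9.611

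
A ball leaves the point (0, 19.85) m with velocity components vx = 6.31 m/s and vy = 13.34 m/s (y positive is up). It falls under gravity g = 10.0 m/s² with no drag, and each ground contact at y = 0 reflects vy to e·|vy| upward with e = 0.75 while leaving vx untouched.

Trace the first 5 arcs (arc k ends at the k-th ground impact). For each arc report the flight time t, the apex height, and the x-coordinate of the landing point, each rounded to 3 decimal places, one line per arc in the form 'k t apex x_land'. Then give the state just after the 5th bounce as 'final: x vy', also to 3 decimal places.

Arc 1: start y=19.850, vy=13.340 → t=3.732, apex=28.748, x_land=23.548, impact vy=-23.978
  bounce: vy ← 0.75·23.978 = 17.984
Arc 2: start y=0.000, vy=17.984 → t=3.597, apex=16.171, x_land=46.243, impact vy=-17.984
  bounce: vy ← 0.75·17.984 = 13.488
Arc 3: start y=0.000, vy=13.488 → t=2.698, apex=9.096, x_land=63.265, impact vy=-13.488
  bounce: vy ← 0.75·13.488 = 10.116
Arc 4: start y=0.000, vy=10.116 → t=2.023, apex=5.116, x_land=76.031, impact vy=-10.116
  bounce: vy ← 0.75·10.116 = 7.587
Arc 5: start y=0.000, vy=7.587 → t=1.517, apex=2.878, x_land=85.606, impact vy=-7.587
  bounce: vy ← 0.75·7.587 = 5.690

1 3.732 28.748 23.548
2 3.597 16.171 46.243
3 2.698 9.096 63.265
4 2.023 5.116 76.031
5 1.517 2.878 85.606
final: 85.606 5.690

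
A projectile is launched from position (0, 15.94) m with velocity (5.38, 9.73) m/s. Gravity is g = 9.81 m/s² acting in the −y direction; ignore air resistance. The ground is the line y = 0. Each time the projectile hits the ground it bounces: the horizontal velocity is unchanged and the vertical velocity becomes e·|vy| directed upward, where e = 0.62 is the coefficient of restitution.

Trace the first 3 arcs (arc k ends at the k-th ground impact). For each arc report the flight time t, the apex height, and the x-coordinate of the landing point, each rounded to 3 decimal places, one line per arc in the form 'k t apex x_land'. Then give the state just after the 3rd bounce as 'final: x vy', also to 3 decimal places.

Arc 1: start y=15.940, vy=9.730 → t=3.049, apex=20.765, x_land=16.406, impact vy=-20.185
  bounce: vy ← 0.62·20.185 = 12.514
Arc 2: start y=0.000, vy=12.514 → t=2.551, apex=7.982, x_land=30.132, impact vy=-12.514
  bounce: vy ← 0.62·12.514 = 7.759
Arc 3: start y=0.000, vy=7.759 → t=1.582, apex=3.068, x_land=38.642, impact vy=-7.759
  bounce: vy ← 0.62·7.759 = 4.811

1 3.049 20.765 16.406
2 2.551 7.982 30.132
3 1.582 3.068 38.642
final: 38.642 4.811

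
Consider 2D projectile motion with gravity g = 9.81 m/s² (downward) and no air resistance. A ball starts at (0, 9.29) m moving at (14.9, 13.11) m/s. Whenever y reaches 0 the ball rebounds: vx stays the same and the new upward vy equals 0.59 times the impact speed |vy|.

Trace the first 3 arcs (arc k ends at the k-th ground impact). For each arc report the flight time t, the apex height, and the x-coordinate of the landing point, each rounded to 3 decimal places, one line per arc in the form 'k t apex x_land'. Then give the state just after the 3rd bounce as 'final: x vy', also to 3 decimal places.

1 3.255 18.050 48.495
2 2.264 6.283 82.223
3 1.336 2.187 102.122
final: 102.122 3.865

Arc 1: start y=9.290, vy=13.110 → t=3.255, apex=18.050, x_land=48.495, impact vy=-18.819
  bounce: vy ← 0.59·18.819 = 11.103
Arc 2: start y=0.000, vy=11.103 → t=2.264, apex=6.283, x_land=82.223, impact vy=-11.103
  bounce: vy ← 0.59·11.103 = 6.551
Arc 3: start y=0.000, vy=6.551 → t=1.336, apex=2.187, x_land=102.122, impact vy=-6.551
  bounce: vy ← 0.59·6.551 = 3.865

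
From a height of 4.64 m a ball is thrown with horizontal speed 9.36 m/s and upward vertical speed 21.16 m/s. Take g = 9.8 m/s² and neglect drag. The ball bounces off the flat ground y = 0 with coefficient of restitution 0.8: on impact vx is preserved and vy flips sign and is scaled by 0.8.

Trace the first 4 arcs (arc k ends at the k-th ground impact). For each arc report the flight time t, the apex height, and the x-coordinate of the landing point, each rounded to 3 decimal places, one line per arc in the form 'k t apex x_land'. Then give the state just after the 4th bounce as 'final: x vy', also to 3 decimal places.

1 4.528 27.484 42.378
2 3.789 17.590 77.846
3 3.031 11.258 106.220
4 2.425 7.205 128.920
final: 128.920 9.507

Arc 1: start y=4.640, vy=21.160 → t=4.528, apex=27.484, x_land=42.378, impact vy=-23.210
  bounce: vy ← 0.8·23.210 = 18.568
Arc 2: start y=0.000, vy=18.568 → t=3.789, apex=17.590, x_land=77.846, impact vy=-18.568
  bounce: vy ← 0.8·18.568 = 14.854
Arc 3: start y=0.000, vy=14.854 → t=3.031, apex=11.258, x_land=106.220, impact vy=-14.854
  bounce: vy ← 0.8·14.854 = 11.883
Arc 4: start y=0.000, vy=11.883 → t=2.425, apex=7.205, x_land=128.920, impact vy=-11.883
  bounce: vy ← 0.8·11.883 = 9.507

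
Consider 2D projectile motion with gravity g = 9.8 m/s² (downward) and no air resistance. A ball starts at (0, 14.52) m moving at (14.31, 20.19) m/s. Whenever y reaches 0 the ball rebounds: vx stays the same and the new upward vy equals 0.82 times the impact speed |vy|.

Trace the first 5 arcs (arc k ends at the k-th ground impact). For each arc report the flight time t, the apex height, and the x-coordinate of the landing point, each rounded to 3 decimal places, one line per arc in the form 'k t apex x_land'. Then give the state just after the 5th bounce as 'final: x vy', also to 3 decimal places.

1 4.745 35.318 67.900
2 4.403 23.748 130.906
3 3.610 15.968 182.571
4 2.961 10.737 224.936
5 2.428 7.219 259.676
final: 259.676 9.754

Arc 1: start y=14.520, vy=20.190 → t=4.745, apex=35.318, x_land=67.900, impact vy=-26.310
  bounce: vy ← 0.82·26.310 = 21.574
Arc 2: start y=0.000, vy=21.574 → t=4.403, apex=23.748, x_land=130.906, impact vy=-21.574
  bounce: vy ← 0.82·21.574 = 17.691
Arc 3: start y=0.000, vy=17.691 → t=3.610, apex=15.968, x_land=182.571, impact vy=-17.691
  bounce: vy ← 0.82·17.691 = 14.507
Arc 4: start y=0.000, vy=14.507 → t=2.961, apex=10.737, x_land=224.936, impact vy=-14.507
  bounce: vy ← 0.82·14.507 = 11.895
Arc 5: start y=0.000, vy=11.895 → t=2.428, apex=7.219, x_land=259.676, impact vy=-11.895
  bounce: vy ← 0.82·11.895 = 9.754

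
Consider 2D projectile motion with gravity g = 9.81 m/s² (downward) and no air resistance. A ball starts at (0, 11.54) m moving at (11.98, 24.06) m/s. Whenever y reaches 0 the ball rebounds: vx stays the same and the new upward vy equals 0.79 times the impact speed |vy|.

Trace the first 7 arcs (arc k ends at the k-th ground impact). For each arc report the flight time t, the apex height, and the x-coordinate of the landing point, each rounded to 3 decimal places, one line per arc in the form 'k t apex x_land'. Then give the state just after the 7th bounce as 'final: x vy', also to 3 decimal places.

1 5.345 41.045 64.037
2 4.571 25.616 118.792
3 3.611 15.987 162.049
4 2.852 9.977 196.221
5 2.253 6.227 223.217
6 1.780 3.886 244.544
7 1.406 2.425 261.393
final: 261.393 5.450

Arc 1: start y=11.540, vy=24.060 → t=5.345, apex=41.045, x_land=64.037, impact vy=-28.378
  bounce: vy ← 0.79·28.378 = 22.418
Arc 2: start y=0.000, vy=22.418 → t=4.571, apex=25.616, x_land=118.792, impact vy=-22.418
  bounce: vy ← 0.79·22.418 = 17.711
Arc 3: start y=0.000, vy=17.711 → t=3.611, apex=15.987, x_land=162.049, impact vy=-17.711
  bounce: vy ← 0.79·17.711 = 13.991
Arc 4: start y=0.000, vy=13.991 → t=2.852, apex=9.977, x_land=196.221, impact vy=-13.991
  bounce: vy ← 0.79·13.991 = 11.053
Arc 5: start y=0.000, vy=11.053 → t=2.253, apex=6.227, x_land=223.217, impact vy=-11.053
  bounce: vy ← 0.79·11.053 = 8.732
Arc 6: start y=0.000, vy=8.732 → t=1.780, apex=3.886, x_land=244.544, impact vy=-8.732
  bounce: vy ← 0.79·8.732 = 6.898
Arc 7: start y=0.000, vy=6.898 → t=1.406, apex=2.425, x_land=261.393, impact vy=-6.898
  bounce: vy ← 0.79·6.898 = 5.450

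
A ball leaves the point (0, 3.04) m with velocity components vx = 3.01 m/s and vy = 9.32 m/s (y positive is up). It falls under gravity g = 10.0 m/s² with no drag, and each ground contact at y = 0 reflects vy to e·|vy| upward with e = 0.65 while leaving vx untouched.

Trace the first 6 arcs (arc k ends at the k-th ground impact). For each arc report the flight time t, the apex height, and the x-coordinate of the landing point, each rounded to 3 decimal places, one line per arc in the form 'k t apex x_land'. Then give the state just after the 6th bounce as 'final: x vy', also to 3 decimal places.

Arc 1: start y=3.040, vy=9.320 → t=2.147, apex=7.383, x_land=6.463, impact vy=-12.152
  bounce: vy ← 0.65·12.152 = 7.899
Arc 2: start y=0.000, vy=7.899 → t=1.580, apex=3.119, x_land=11.218, impact vy=-7.899
  bounce: vy ← 0.65·7.899 = 5.134
Arc 3: start y=0.000, vy=5.134 → t=1.027, apex=1.318, x_land=14.309, impact vy=-5.134
  bounce: vy ← 0.65·5.134 = 3.337
Arc 4: start y=0.000, vy=3.337 → t=0.667, apex=0.557, x_land=16.318, impact vy=-3.337
  bounce: vy ← 0.65·3.337 = 2.169
Arc 5: start y=0.000, vy=2.169 → t=0.434, apex=0.235, x_land=17.623, impact vy=-2.169
  bounce: vy ← 0.65·2.169 = 1.410
Arc 6: start y=0.000, vy=1.410 → t=0.282, apex=0.099, x_land=18.472, impact vy=-1.410
  bounce: vy ← 0.65·1.410 = 0.916

1 2.147 7.383 6.463
2 1.580 3.119 11.218
3 1.027 1.318 14.309
4 0.667 0.557 16.318
5 0.434 0.235 17.623
6 0.282 0.099 18.472
final: 18.472 0.916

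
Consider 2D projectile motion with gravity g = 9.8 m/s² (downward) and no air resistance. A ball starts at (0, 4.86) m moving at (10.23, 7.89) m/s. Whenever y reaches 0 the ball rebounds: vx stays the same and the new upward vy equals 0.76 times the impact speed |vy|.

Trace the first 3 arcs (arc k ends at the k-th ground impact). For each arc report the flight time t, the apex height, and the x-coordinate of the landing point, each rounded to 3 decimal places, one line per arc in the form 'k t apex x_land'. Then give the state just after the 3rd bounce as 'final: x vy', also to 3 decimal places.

Arc 1: start y=4.860, vy=7.890 → t=2.086, apex=8.036, x_land=21.337, impact vy=-12.550
  bounce: vy ← 0.76·12.550 = 9.538
Arc 2: start y=0.000, vy=9.538 → t=1.947, apex=4.642, x_land=41.250, impact vy=-9.538
  bounce: vy ← 0.76·9.538 = 7.249
Arc 3: start y=0.000, vy=7.249 → t=1.479, apex=2.681, x_land=56.385, impact vy=-7.249
  bounce: vy ← 0.76·7.249 = 5.509

1 2.086 8.036 21.337
2 1.947 4.642 41.250
3 1.479 2.681 56.385
final: 56.385 5.509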